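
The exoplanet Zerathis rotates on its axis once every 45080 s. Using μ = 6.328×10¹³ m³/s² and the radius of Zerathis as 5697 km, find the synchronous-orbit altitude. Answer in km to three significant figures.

h_sync ≈ 9130 km

A synchronous orbit has period T, so by Kepler's third law a = (μT²/4π²)^(1/3).
μT²/4π² = 6.328×10¹³ × (4.508×10⁴)² / 39.48 = 3.257×10²¹ m³.
a = 1.482×10⁷ m = 14824 km.
Altitude h = a − R = 14824 − 5697 = 9126.8 km.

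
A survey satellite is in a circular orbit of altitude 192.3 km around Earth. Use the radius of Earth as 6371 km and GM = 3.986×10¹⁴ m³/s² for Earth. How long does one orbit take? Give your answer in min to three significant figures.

T ≈ 88.2 min

r = 6371 + 192.3 = 6563.3 km = 6.5633×10⁶ m.
Kepler's third law: T = 2π√(r³/μ) = 2π√((6.563×10⁶)³ / 3.986×10¹⁴).
r³/μ = 7.093×10⁵ s², so T = 2π × 8.422×10² = 5.292×10³ s.
Converting: 5.292×10³ s ÷ 60.00 = 88.19 min.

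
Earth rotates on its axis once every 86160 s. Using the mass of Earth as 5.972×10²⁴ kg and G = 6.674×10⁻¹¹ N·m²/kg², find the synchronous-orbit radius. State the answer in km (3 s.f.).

r_sync ≈ 42200 km

μ = GM = 6.674×10⁻¹¹ × 5.972×10²⁴ = 3.986×10¹⁴ m³/s².
A synchronous orbit has period T, so by Kepler's third law a = (μT²/4π²)^(1/3).
μT²/4π² = 3.986×10¹⁴ × (8.616×10⁴)² / 39.48 = 7.495×10²² m³.
a = 4.216×10⁷ m = 42162 km.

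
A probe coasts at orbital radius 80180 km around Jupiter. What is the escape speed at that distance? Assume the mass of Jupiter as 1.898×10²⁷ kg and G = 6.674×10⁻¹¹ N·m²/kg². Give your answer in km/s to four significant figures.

μ = GM = 6.674×10⁻¹¹ × 1.898×10²⁷ = 1.267×10¹⁷ m³/s².
r = 80180 km = 8.018×10⁷ m.
Escape speed v_esc = √(2μ/r) = √(2 × 1.267×10¹⁷ / 8.018×10⁷) = √(3.160×10⁹) = 56210 m/s.
= 56.21 km/s.

v_esc ≈ 56.21 km/s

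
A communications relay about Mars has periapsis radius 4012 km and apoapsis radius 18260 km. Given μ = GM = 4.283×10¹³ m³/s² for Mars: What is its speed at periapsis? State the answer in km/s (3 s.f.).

Semi-major axis a = (r_p + r_a)/2 = 11136 km = 1.114×10⁷ m.
Vis-viva: v² = μ(2/r − 1/a) = 4.283×10¹³ × (4.985×10⁻⁷ − 8.980×10⁻⁸) = 1.750×10⁷ m²/s².
v = 4184 m/s = 4.184 km/s.

v ≈ 4.18 km/s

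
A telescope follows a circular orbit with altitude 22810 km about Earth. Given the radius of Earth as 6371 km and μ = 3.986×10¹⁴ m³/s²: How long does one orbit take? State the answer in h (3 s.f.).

T ≈ 13.8 h

r = 6371 + 22810 = 29181 km = 2.9181×10⁷ m.
Kepler's third law: T = 2π√(r³/μ) = 2π√((2.918×10⁷)³ / 3.986×10¹⁴).
r³/μ = 6.234×10⁷ s², so T = 2π × 7.896×10³ = 4.961×10⁴ s.
Converting: 4.961×10⁴ s ÷ 3600 = 13.78 h.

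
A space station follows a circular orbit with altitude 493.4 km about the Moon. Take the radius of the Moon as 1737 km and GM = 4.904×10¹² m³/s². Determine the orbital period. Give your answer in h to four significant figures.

T ≈ 2.625 h

r = 1737 + 493.4 = 2230.4 km = 2.2304×10⁶ m.
Kepler's third law: T = 2π√(r³/μ) = 2π√((2.230×10⁶)³ / 4.904×10¹²).
r³/μ = 2.263×10⁶ s², so T = 2π × 1.504×10³ = 9.451×10³ s.
Converting: 9.451×10³ s ÷ 3600 = 2.625 h.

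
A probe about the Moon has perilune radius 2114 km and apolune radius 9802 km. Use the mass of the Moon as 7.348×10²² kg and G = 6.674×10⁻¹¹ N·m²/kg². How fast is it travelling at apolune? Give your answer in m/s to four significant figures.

v ≈ 421.3 m/s

μ = GM = 6.674×10⁻¹¹ × 7.348×10²² = 4.904×10¹² m³/s².
Semi-major axis a = (r_p + r_a)/2 = 5958.0 km = 5.958×10⁶ m.
Vis-viva: v² = μ(2/r − 1/a) = 4.904×10¹² × (2.040×10⁻⁷ − 1.678×10⁻⁷) = 1.775×10⁵ m²/s².
v = 421.3 m/s.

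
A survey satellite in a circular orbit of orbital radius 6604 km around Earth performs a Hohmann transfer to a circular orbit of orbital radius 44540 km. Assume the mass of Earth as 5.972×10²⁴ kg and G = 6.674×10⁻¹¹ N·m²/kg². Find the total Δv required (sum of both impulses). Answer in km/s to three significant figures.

Δv_total ≈ 3.96 km/s

μ = GM = 6.674×10⁻¹¹ × 5.972×10²⁴ = 3.986×10¹⁴ m³/s².
r₁ = 6604 km = 6.604×10⁶ m.
r₂ = 44540 km = 4.454×10⁷ m.
Transfer ellipse a_t = (r₁ + r₂)/2 = 2.557×10⁷ m.
At r₁: circular v_c1 = √(μ/r₁) = 7769 m/s; transfer-perigee v_p = √[μ(2/r₁ − 1/a_t)] = 10250 m/s.
Δv₁ = v_p − v_c1 = 2484 m/s.
At r₂: circular v_c2 = √(μ/r₂) = 2991 m/s; transfer-apogee v_a = √[μ(2/r₂ − 1/a_t)] = 1520 m/s.
Δv₂ = v_c2 − v_a = 1471 m/s.
Total Δv = Δv₁ + Δv₂ = 3955 m/s = 3.955 km/s.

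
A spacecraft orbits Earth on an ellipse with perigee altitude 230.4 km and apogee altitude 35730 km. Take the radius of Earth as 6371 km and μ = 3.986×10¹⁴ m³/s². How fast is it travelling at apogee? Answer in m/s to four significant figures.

v ≈ 1602 m/s

r_p = 6371 + 230.4 = 6601.4 km = 6.6014×10⁶ m.
r_a = 6371 + 35730 = 42101 km = 4.2101×10⁷ m.
Semi-major axis a = (r_p + r_a)/2 = 24351 km = 2.435×10⁷ m.
Vis-viva: v² = μ(2/r − 1/a) = 3.986×10¹⁴ × (4.750×10⁻⁸ − 4.107×10⁻⁸) = 2.567×10⁶ m²/s².
v = 1602 m/s.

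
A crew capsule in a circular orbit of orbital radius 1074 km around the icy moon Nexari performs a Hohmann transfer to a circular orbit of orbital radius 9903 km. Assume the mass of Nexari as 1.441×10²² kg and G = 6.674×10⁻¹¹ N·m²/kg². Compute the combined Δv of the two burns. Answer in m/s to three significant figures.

Δv_total ≈ 499 m/s

μ = GM = 6.674×10⁻¹¹ × 1.441×10²² = 9.617×10¹¹ m³/s².
r₁ = 1074 km = 1.074×10⁶ m.
r₂ = 9903 km = 9.903×10⁶ m.
Transfer ellipse a_t = (r₁ + r₂)/2 = 5.488×10⁶ m.
At r₁: circular v_c1 = √(μ/r₁) = 946.3 m/s; transfer-periapsis v_p = √[μ(2/r₁ − 1/a_t)] = 1271 m/s.
Δv₁ = v_p − v_c1 = 324.8 m/s.
At r₂: circular v_c2 = √(μ/r₂) = 311.6 m/s; transfer-apoapsis v_a = √[μ(2/r₂ − 1/a_t)] = 137.9 m/s.
Δv₂ = v_c2 − v_a = 173.8 m/s.
Total Δv = Δv₁ + Δv₂ = 498.6 m/s.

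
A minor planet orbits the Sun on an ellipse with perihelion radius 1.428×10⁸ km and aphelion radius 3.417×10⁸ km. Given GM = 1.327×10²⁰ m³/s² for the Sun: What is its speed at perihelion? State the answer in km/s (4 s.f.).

Semi-major axis a = (r_p + r_a)/2 = 2.4225×10⁸ km = 2.422×10¹¹ m.
Vis-viva: v² = μ(2/r − 1/a) = 1.327×10²⁰ × (1.401×10⁻¹¹ − 4.128×10⁻¹²) = 1.311×10⁹ m²/s².
v = 36200 m/s = 36.20 km/s.

v ≈ 36.20 km/s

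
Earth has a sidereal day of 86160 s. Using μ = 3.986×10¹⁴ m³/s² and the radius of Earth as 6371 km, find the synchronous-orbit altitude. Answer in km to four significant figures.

h_sync ≈ 35790 km

A synchronous orbit has period T, so by Kepler's third law a = (μT²/4π²)^(1/3).
μT²/4π² = 3.986×10¹⁴ × (8.616×10⁴)² / 39.48 = 7.495×10²² m³.
a = 4.216×10⁷ m = 42163 km.
Altitude h = a − R = 42163 − 6371 = 35792 km.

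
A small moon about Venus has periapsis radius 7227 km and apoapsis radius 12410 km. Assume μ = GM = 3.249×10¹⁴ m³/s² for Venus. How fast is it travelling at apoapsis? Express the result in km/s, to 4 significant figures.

v ≈ 4.390 km/s

Semi-major axis a = (r_p + r_a)/2 = 9818.5 km = 9.818×10⁶ m.
Vis-viva: v² = μ(2/r − 1/a) = 3.249×10¹⁴ × (1.612×10⁻⁷ − 1.018×10⁻⁷) = 1.927×10⁷ m²/s².
v = 4390 m/s = 4.390 km/s.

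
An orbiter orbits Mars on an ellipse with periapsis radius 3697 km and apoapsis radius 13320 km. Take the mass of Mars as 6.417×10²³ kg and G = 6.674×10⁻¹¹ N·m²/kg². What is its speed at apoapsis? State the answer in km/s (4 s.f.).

μ = GM = 6.674×10⁻¹¹ × 6.417×10²³ = 4.283×10¹³ m³/s².
Semi-major axis a = (r_p + r_a)/2 = 8508.5 km = 8.508×10⁶ m.
Vis-viva: v² = μ(2/r − 1/a) = 4.283×10¹³ × (1.502×10⁻⁷ − 1.175×10⁻⁷) = 1.397×10⁶ m²/s².
v = 1182 m/s = 1.182 km/s.

v ≈ 1.182 km/s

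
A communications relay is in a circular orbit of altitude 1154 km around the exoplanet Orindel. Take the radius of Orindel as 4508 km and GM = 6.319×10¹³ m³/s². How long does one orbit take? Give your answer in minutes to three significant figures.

T ≈ 177 minutes

r = 4508 + 1154 = 5662.0 km = 5.6620×10⁶ m.
Kepler's third law: T = 2π√(r³/μ) = 2π√((5.662×10⁶)³ / 6.319×10¹³).
r³/μ = 2.873×10⁶ s², so T = 2π × 1.695×10³ = 1.065×10⁴ s.
Converting: 1.065×10⁴ s ÷ 60.00 = 177.5 minutes.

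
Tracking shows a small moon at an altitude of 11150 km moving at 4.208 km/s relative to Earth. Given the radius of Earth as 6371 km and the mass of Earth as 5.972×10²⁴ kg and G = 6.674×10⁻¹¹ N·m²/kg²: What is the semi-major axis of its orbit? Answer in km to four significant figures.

μ = GM = 6.674×10⁻¹¹ × 5.972×10²⁴ = 3.986×10¹⁴ m³/s².
r = 6371 + 11150 = 17521 km = 1.752×10⁷ m.
Vis-viva rearranged: 1/a = 2/r − v²/μ = 1.141×10⁻⁷ − 4.443×10⁻⁸ = 6.972×10⁻⁸ m⁻¹.
a = 1.434×10⁷ m = 14343 km.

a ≈ 14340 km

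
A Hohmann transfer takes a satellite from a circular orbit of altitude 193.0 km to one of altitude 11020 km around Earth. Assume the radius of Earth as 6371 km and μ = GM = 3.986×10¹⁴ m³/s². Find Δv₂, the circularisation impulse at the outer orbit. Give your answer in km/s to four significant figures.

r₁ = 6371 + 193.0 = 6564.0 km = 6.5640×10⁶ m.
r₂ = 6371 + 11020 = 17391 km = 1.7391×10⁷ m.
Transfer ellipse a_t = (r₁ + r₂)/2 = 1.198×10⁷ m.
At r₁: circular v_c1 = √(μ/r₁) = 7793 m/s; transfer-perigee v_p = √[μ(2/r₁ − 1/a_t)] = 9390 m/s.
At r₂: circular v_c2 = √(μ/r₂) = 4787 m/s; transfer-apogee v_a = √[μ(2/r₂ − 1/a_t)] = 3544 m/s.
Δv₂ = v_c2 − v_a = 1243 m/s.
= 1.243 km/s.

Δv ≈ 1.243 km/s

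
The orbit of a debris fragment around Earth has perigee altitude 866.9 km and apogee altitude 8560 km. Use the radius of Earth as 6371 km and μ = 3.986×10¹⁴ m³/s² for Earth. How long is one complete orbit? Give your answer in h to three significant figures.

r_p = 6371 + 866.9 = 7237.9 km = 7.2379×10⁶ m.
r_a = 6371 + 8560 = 14931 km = 1.4931×10⁷ m.
Semi-major axis a = (r_p + r_a)/2 = (7237.9 + 14931)/2 = 11084 km = 1.108×10⁷ m.
By Kepler's third law T = 2π√(a³/μ) = 2π × 1.848×10³ = 1.161×10⁴ s.
= 3.226 h.

T ≈ 3.23 h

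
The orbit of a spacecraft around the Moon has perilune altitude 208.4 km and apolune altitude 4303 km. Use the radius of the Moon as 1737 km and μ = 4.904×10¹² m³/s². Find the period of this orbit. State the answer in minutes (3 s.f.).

r_p = 1737 + 208.4 = 1945.4 km = 1.9454×10⁶ m.
r_a = 1737 + 4303 = 6040.0 km = 6.0400×10⁶ m.
Semi-major axis a = (r_p + r_a)/2 = (1945.4 + 6040.0)/2 = 3992.7 km = 3.993×10⁶ m.
By Kepler's third law T = 2π√(a³/μ) = 2π × 3.603×10³ = 2.264×10⁴ s.
= 377.3 minutes.

T ≈ 377 minutes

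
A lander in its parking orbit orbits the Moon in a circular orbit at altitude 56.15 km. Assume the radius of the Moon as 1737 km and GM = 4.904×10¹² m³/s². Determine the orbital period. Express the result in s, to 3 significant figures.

T ≈ 6810 s

r = 1737 + 56.15 = 1793.2 km = 1.7932×10⁶ m.
Kepler's third law: T = 2π√(r³/μ) = 2π√((1.793×10⁶)³ / 4.904×10¹²).
r³/μ = 1.176×10⁶ s², so T = 2π × 1.084×10³ = 6.813×10³ s.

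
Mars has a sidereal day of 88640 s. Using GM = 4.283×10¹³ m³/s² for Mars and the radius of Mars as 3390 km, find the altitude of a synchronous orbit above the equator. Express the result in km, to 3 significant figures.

h_sync ≈ 17000 km

A synchronous orbit has period T, so by Kepler's third law a = (μT²/4π²)^(1/3).
μT²/4π² = 4.283×10¹³ × (8.864×10⁴)² / 39.48 = 8.524×10²¹ m³.
a = 2.043×10⁷ m = 20428 km.
Altitude h = a − R = 20428 − 3390 = 17038 km.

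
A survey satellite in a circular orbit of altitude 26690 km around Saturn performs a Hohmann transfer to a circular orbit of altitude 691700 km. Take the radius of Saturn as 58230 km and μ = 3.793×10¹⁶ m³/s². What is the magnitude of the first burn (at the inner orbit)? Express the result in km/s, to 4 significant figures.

Δv ≈ 7.193 km/s

r₁ = 58230 + 26690 = 84920 km = 8.4920×10⁷ m.
r₂ = 58230 + 691700 = 749930 km = 7.4993×10⁸ m.
Transfer ellipse a_t = (r₁ + r₂)/2 = 4.174×10⁸ m.
At r₁: circular v_c1 = √(μ/r₁) = 21130 m/s; transfer-perikrone v_p = √[μ(2/r₁ − 1/a_t)] = 28330 m/s.
Δv₁ = v_p − v_c1 = 7193 m/s.
= 7.193 km/s.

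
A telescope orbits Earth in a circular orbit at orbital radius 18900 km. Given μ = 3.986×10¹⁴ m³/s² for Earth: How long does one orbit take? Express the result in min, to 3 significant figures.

r = 18900 km = 1.890×10⁷ m.
Kepler's third law: T = 2π√(r³/μ) = 2π√((1.890×10⁷)³ / 3.986×10¹⁴).
r³/μ = 1.694×10⁷ s², so T = 2π × 4.116×10³ = 2.586×10⁴ s.
Converting: 2.586×10⁴ s ÷ 60.00 = 431.0 min.

T ≈ 431 min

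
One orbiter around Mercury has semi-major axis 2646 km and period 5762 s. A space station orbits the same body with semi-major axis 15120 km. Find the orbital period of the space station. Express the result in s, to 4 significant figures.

Kepler's third law: T² ∝ a³, so T₂ = T₁ (a₂/a₁)^(3/2).
a₂/a₁ = 5.714, (a₂/a₁)^(3/2) = 13.66.
T₂ = 5762 × 13.66 = 78710 s.

T₂ ≈ 78710 s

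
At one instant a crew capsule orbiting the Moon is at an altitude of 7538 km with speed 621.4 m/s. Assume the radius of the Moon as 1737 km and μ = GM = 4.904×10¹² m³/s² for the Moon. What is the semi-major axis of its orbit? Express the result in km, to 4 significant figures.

a ≈ 7305 km

r = 1737 + 7538 = 9275.0 km = 9.275×10⁶ m.
Specific orbital energy ε = v²/2 − μ/r = (621.4)²/2 − 4.904×10¹²/9.275×10⁶ = -3.357×10⁵ J/kg.
Since ε = −μ/(2a), a = −μ/(2ε) = 7.305×10⁶ m = 7304.9 km.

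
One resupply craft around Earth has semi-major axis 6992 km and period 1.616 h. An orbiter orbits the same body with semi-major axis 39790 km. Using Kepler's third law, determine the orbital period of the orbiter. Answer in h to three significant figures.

T₂ ≈ 21.9 h

Kepler's third law: T² ∝ a³, so T₂ = T₁ (a₂/a₁)^(3/2).
a₂/a₁ = 5.691, (a₂/a₁)^(3/2) = 13.58.
T₂ = 1.616 × 13.58 = 21.94 h.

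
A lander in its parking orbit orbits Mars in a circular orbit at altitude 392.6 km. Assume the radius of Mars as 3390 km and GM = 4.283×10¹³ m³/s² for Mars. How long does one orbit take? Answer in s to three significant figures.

r = 3390 + 392.6 = 3782.6 km = 3.7826×10⁶ m.
Kepler's third law: T = 2π√(r³/μ) = 2π√((3.783×10⁶)³ / 4.283×10¹³).
r³/μ = 1.264×10⁶ s², so T = 2π × 1.124×10³ = 7.063×10³ s.

T ≈ 7060 s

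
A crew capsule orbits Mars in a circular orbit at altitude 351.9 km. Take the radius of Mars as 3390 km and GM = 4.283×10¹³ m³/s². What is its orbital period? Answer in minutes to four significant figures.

T ≈ 115.8 minutes

r = 3390 + 351.9 = 3741.9 km = 3.7419×10⁶ m.
Kepler's third law: T = 2π√(r³/μ) = 2π√((3.742×10⁶)³ / 4.283×10¹³).
r³/μ = 1.223×10⁶ s², so T = 2π × 1.106×10³ = 6.949×10³ s.
Converting: 6.949×10³ s ÷ 60.00 = 115.8 minutes.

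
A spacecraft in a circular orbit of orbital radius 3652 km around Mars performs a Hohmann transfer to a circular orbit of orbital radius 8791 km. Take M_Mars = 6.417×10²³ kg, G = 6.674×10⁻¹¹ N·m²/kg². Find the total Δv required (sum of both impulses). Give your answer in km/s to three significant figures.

Δv_total ≈ 1.16 km/s

μ = GM = 6.674×10⁻¹¹ × 6.417×10²³ = 4.283×10¹³ m³/s².
r₁ = 3652 km = 3.652×10⁶ m.
r₂ = 8791 km = 8.791×10⁶ m.
Transfer ellipse a_t = (r₁ + r₂)/2 = 6.222×10⁶ m.
At r₁: circular v_c1 = √(μ/r₁) = 3424 m/s; transfer-periapsis v_p = √[μ(2/r₁ − 1/a_t)] = 4071 m/s.
Δv₁ = v_p − v_c1 = 646.2 m/s.
At r₂: circular v_c2 = √(μ/r₂) = 2207 m/s; transfer-apoapsis v_a = √[μ(2/r₂ − 1/a_t)] = 1691 m/s.
Δv₂ = v_c2 − v_a = 516.1 m/s.
Total Δv = Δv₁ + Δv₂ = 1162 m/s = 1.162 km/s.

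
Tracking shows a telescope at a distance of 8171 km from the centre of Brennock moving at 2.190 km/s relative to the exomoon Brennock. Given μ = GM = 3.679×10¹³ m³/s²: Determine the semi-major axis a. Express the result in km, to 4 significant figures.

r = 8.171×10⁶ m.
Specific orbital energy ε = v²/2 − μ/r = (2190)²/2 − 3.679×10¹³/8.171×10⁶ = -2.104×10⁶ J/kg.
Since ε = −μ/(2a), a = −μ/(2ε) = 8.741×10⁶ m = 8741.0 km.

a ≈ 8741 km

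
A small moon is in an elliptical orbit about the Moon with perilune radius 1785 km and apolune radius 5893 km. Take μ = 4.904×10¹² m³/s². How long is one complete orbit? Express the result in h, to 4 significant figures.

Semi-major axis a = (r_p + r_a)/2 = (1785.0 + 5893.0)/2 = 3839.0 km = 3.839×10⁶ m.
By Kepler's third law T = 2π√(a³/μ) = 2π × 3.397×10³ = 2.134×10⁴ s.
= 5.928 h.

T ≈ 5.928 h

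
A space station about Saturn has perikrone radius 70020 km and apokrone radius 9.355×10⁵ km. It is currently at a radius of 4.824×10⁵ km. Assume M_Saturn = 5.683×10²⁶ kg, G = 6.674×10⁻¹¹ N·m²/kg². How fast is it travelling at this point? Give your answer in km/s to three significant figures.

μ = GM = 6.674×10⁻¹¹ × 5.683×10²⁶ = 3.793×10¹⁶ m³/s².
Semi-major axis a = (r_p + r_a)/2 = 5.0276×10⁵ km = 5.028×10⁸ m.
Vis-viva: v² = μ(2/r − 1/a) = 3.793×10¹⁶ × (4.146×10⁻⁹ − 1.989×10⁻⁹) = 8.181×10⁷ m²/s².
v = 9045 m/s = 9.045 km/s.

v ≈ 9.04 km/s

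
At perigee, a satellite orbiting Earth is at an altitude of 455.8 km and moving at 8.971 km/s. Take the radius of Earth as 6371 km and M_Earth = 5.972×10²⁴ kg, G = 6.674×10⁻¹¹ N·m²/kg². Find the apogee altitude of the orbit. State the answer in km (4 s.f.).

apogee altitude ≈ 8769 km

μ = GM = 6.674×10⁻¹¹ × 5.972×10²⁴ = 3.986×10¹⁴ m³/s².
r_p = 6371 + 455.8 = 6826.8 km = 6.827×10⁶ m.
Specific energy ε = v²/2 − μ/r = -1.814×10⁷ J/kg, so a = −μ/(2ε) = 1.098×10⁷ m.
The apsides satisfy r_p + r_a = 2a, so the apogee radius is 2a − r_p = 1.514×10⁷ m = 15140 km.
Apogee altitude = 15140 − 6371 = 8769.4 km.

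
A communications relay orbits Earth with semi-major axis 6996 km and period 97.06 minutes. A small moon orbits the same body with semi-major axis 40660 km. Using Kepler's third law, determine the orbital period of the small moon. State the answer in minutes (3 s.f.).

Kepler's third law: T² ∝ a³, so T₂ = T₁ (a₂/a₁)^(3/2).
a₂/a₁ = 5.812, (a₂/a₁)^(3/2) = 14.01.
T₂ = 97.06 × 14.01 = 1360 minutes.

T₂ ≈ 1360 minutes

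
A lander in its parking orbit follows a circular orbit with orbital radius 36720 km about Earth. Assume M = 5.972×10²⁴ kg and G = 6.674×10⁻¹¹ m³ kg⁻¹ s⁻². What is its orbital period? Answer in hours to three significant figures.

μ = GM = 6.674×10⁻¹¹ × 5.972×10²⁴ = 3.986×10¹⁴ m³/s².
r = 36720 km = 3.672×10⁷ m.
Kepler's third law: T = 2π√(r³/μ) = 2π√((3.672×10⁷)³ / 3.986×10¹⁴).
r³/μ = 1.242×10⁸ s², so T = 2π × 1.115×10⁴ = 7.003×10⁴ s.
Converting: 7.003×10⁴ s ÷ 3600 = 19.45 hours.

T ≈ 19.5 hours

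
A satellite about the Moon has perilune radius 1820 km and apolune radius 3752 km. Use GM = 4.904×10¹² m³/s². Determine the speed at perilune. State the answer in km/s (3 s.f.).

v ≈ 1.90 km/s

Semi-major axis a = (r_p + r_a)/2 = 2786.0 km = 2.786×10⁶ m.
Vis-viva: v² = μ(2/r − 1/a) = 4.904×10¹² × (1.099×10⁻⁶ − 3.589×10⁻⁷) = 3.629×10⁶ m²/s².
v = 1905 m/s = 1.905 km/s.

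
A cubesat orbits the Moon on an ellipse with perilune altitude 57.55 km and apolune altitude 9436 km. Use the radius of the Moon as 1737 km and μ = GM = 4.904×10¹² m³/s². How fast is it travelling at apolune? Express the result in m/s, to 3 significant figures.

v ≈ 349 m/s

r_p = 1737 + 57.55 = 1794.5 km = 1.7946×10⁶ m.
r_a = 1737 + 9436 = 11173 km = 1.1173×10⁷ m.
Semi-major axis a = (r_p + r_a)/2 = 6483.8 km = 6.484×10⁶ m.
Vis-viva: v² = μ(2/r − 1/a) = 4.904×10¹² × (1.790×10⁻⁷ − 1.542×10⁻⁷) = 1.215×10⁵ m²/s².
v = 348.5 m/s.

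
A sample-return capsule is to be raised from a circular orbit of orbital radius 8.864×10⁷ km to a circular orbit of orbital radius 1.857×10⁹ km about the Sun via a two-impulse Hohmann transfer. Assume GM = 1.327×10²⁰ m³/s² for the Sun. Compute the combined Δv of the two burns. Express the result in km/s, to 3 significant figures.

r₁ = 8.864×10⁷ km = 8.864×10¹⁰ m.
r₂ = 1.857×10⁹ km = 1.857×10¹² m.
Transfer ellipse a_t = (r₁ + r₂)/2 = 9.728×10¹¹ m.
At r₁: circular v_c1 = √(μ/r₁) = 38690 m/s; transfer-perihelion v_p = √[μ(2/r₁ − 1/a_t)] = 53460 m/s.
Δv₁ = v_p − v_c1 = 14770 m/s.
At r₂: circular v_c2 = √(μ/r₂) = 8453 m/s; transfer-aphelion v_a = √[μ(2/r₂ − 1/a_t)] = 2552 m/s.
Δv₂ = v_c2 − v_a = 5902 m/s.
Total Δv = Δv₁ + Δv₂ = 20670 m/s = 20.67 km/s.

Δv_total ≈ 20.7 km/s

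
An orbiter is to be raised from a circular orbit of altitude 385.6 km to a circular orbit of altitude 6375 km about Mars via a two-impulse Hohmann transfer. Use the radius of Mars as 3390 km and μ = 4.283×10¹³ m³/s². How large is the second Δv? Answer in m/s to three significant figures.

Δv ≈ 530 m/s

r₁ = 3390 + 385.6 = 3775.6 km = 3.7756×10⁶ m.
r₂ = 3390 + 6375 = 9765.0 km = 9.7650×10⁶ m.
Transfer ellipse a_t = (r₁ + r₂)/2 = 6.770×10⁶ m.
At r₁: circular v_c1 = √(μ/r₁) = 3368 m/s; transfer-periapsis v_p = √[μ(2/r₁ − 1/a_t)] = 4045 m/s.
At r₂: circular v_c2 = √(μ/r₂) = 2094 m/s; transfer-apoapsis v_a = √[μ(2/r₂ − 1/a_t)] = 1564 m/s.
Δv₂ = v_c2 − v_a = 530.3 m/s.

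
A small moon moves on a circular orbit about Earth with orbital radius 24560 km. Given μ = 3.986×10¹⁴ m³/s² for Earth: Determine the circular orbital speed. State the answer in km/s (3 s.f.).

v ≈ 4.03 km/s

r = 24560 km = 2.456×10⁷ m.
For a circular orbit v = √(μ/r) = √(3.986×10¹⁴ / 2.456×10⁷) = √(1.623×10⁷) = 4029 m/s.
That is 4.029 km/s.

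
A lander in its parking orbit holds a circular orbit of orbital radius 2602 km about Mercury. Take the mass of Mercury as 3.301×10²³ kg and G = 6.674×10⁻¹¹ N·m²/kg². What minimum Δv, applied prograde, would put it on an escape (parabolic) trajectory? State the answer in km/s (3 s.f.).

Δv ≈ 1.21 km/s

μ = GM = 6.674×10⁻¹¹ × 3.301×10²³ = 2.203×10¹³ m³/s².
r = 2602 km = 2.602×10⁶ m.
Circular speed v_c = √(μ/r) = 2910 m/s.
Escape speed v_esc = √(2μ/r) = √2 × v_c = 4115 m/s.
Δv = v_esc − v_c = 1205 m/s = 1.205 km/s.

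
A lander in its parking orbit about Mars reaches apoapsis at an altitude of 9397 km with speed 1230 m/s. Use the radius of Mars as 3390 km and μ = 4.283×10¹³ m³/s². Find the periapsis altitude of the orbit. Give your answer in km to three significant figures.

periapsis altitude ≈ 340 km

r_a = 3390 + 9397 = 12787 km = 1.279×10⁷ m.
Specific energy ε = v²/2 − μ/r = -2.593×10⁶ J/kg, so a = −μ/(2ε) = 8.259×10⁶ m.
The apsides satisfy r_p + r_a = 2a, so the periapsis radius is 2a − r_a = 3.730×10⁶ m = 3730.3 km.
Periapsis altitude = 3730.3 − 3390 = 340.26 km.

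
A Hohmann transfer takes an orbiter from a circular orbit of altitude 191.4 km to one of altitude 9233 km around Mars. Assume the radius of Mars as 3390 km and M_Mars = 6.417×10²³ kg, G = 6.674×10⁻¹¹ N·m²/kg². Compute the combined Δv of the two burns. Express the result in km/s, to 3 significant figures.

μ = GM = 6.674×10⁻¹¹ × 6.417×10²³ = 4.283×10¹³ m³/s².
r₁ = 3390 + 191.4 = 3581.4 km = 3.5814×10⁶ m.
r₂ = 3390 + 9233 = 12623 km = 1.2623×10⁷ m.
Transfer ellipse a_t = (r₁ + r₂)/2 = 8.102×10⁶ m.
At r₁: circular v_c1 = √(μ/r₁) = 3458 m/s; transfer-periapsis v_p = √[μ(2/r₁ − 1/a_t)] = 4316 m/s.
Δv₁ = v_p − v_c1 = 858.2 m/s.
At r₂: circular v_c2 = √(μ/r₂) = 1842 m/s; transfer-apoapsis v_a = √[μ(2/r₂ − 1/a_t)] = 1225 m/s.
Δv₂ = v_c2 − v_a = 617.3 m/s.
Total Δv = Δv₁ + Δv₂ = 1476 m/s = 1.476 km/s.

Δv_total ≈ 1.48 km/s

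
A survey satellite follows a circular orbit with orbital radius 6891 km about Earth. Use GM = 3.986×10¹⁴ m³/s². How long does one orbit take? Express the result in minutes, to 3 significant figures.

T ≈ 94.9 minutes

r = 6891 km = 6.891×10⁶ m.
Kepler's third law: T = 2π√(r³/μ) = 2π√((6.891×10⁶)³ / 3.986×10¹⁴).
r³/μ = 8.209×10⁵ s², so T = 2π × 9.061×10² = 5.693×10³ s.
Converting: 5.693×10³ s ÷ 60.00 = 94.88 minutes.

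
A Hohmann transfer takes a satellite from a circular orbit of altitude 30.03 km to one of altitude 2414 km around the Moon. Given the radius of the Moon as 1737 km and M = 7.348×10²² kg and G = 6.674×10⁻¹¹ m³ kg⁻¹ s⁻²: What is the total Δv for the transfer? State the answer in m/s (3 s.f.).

μ = GM = 6.674×10⁻¹¹ × 7.348×10²² = 4.904×10¹² m³/s².
r₁ = 1737 + 30.03 = 1767.0 km = 1.7670×10⁶ m.
r₂ = 1737 + 2414 = 4151.0 km = 4.1510×10⁶ m.
Transfer ellipse a_t = (r₁ + r₂)/2 = 2.959×10⁶ m.
At r₁: circular v_c1 = √(μ/r₁) = 1666 m/s; transfer-perilune v_p = √[μ(2/r₁ − 1/a_t)] = 1973 m/s.
Δv₁ = v_p − v_c1 = 307.2 m/s.
At r₂: circular v_c2 = √(μ/r₂) = 1087 m/s; transfer-apolune v_a = √[μ(2/r₂ − 1/a_t)] = 839.9 m/s.
Δv₂ = v_c2 − v_a = 247.0 m/s.
Total Δv = Δv₁ + Δv₂ = 554.2 m/s.

Δv_total ≈ 554 m/s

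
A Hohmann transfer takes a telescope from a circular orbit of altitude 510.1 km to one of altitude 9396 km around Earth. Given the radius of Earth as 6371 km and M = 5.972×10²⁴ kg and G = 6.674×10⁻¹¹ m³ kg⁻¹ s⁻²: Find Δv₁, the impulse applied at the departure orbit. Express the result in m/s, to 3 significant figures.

μ = GM = 6.674×10⁻¹¹ × 5.972×10²⁴ = 3.986×10¹⁴ m³/s².
r₁ = 6371 + 510.1 = 6881.1 km = 6.8811×10⁶ m.
r₂ = 6371 + 9396 = 15767 km = 1.5767×10⁷ m.
Transfer ellipse a_t = (r₁ + r₂)/2 = 1.132×10⁷ m.
At r₁: circular v_c1 = √(μ/r₁) = 7611 m/s; transfer-perigee v_p = √[μ(2/r₁ − 1/a_t)] = 8980 m/s.
Δv₁ = v_p − v_c1 = 1370 m/s.

Δv ≈ 1370 m/s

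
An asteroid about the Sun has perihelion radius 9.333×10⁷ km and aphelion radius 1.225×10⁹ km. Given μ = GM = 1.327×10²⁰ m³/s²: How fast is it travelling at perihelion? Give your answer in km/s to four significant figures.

Semi-major axis a = (r_p + r_a)/2 = 6.5916×10⁸ km = 6.592×10¹¹ m.
Vis-viva: v² = μ(2/r − 1/a) = 1.327×10²⁰ × (2.143×10⁻¹¹ − 1.517×10⁻¹²) = 2.642×10⁹ m²/s².
v = 51400 m/s = 51.40 km/s.

v ≈ 51.40 km/s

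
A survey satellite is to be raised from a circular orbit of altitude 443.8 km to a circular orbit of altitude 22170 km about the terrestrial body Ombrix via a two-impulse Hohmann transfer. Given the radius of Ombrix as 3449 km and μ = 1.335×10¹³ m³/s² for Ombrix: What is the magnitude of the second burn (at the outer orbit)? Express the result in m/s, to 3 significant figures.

r₁ = 3449 + 443.8 = 3892.8 km = 3.8928×10⁶ m.
r₂ = 3449 + 22170 = 25619 km = 2.5619×10⁷ m.
Transfer ellipse a_t = (r₁ + r₂)/2 = 1.476×10⁷ m.
At r₁: circular v_c1 = √(μ/r₁) = 1852 m/s; transfer-periapsis v_p = √[μ(2/r₁ − 1/a_t)] = 2440 m/s.
At r₂: circular v_c2 = √(μ/r₂) = 721.9 m/s; transfer-apoapsis v_a = √[μ(2/r₂ − 1/a_t)] = 370.8 m/s.
Δv₂ = v_c2 − v_a = 351.1 m/s.

Δv ≈ 351 m/s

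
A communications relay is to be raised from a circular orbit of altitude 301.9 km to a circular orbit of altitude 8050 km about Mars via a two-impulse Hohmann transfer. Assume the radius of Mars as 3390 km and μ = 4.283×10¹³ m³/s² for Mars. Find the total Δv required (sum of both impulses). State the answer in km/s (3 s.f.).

r₁ = 3390 + 301.9 = 3691.9 km = 3.6919×10⁶ m.
r₂ = 3390 + 8050 = 11440 km = 1.1440×10⁷ m.
Transfer ellipse a_t = (r₁ + r₂)/2 = 7.566×10⁶ m.
At r₁: circular v_c1 = √(μ/r₁) = 3406 m/s; transfer-periapsis v_p = √[μ(2/r₁ − 1/a_t)] = 4188 m/s.
Δv₁ = v_p − v_c1 = 782.2 m/s.
At r₂: circular v_c2 = √(μ/r₂) = 1935 m/s; transfer-apoapsis v_a = √[μ(2/r₂ − 1/a_t)] = 1352 m/s.
Δv₂ = v_c2 − v_a = 583.3 m/s.
Total Δv = Δv₁ + Δv₂ = 1365 m/s = 1.365 km/s.

Δv_total ≈ 1.37 km/s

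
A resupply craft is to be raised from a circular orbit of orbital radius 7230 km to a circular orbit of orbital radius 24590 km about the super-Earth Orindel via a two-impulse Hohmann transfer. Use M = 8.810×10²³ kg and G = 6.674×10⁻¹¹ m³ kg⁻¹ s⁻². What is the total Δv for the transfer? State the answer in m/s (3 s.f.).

Δv_total ≈ 1200 m/s

μ = GM = 6.674×10⁻¹¹ × 8.810×10²³ = 5.880×10¹³ m³/s².
r₁ = 7230 km = 7.230×10⁶ m.
r₂ = 24590 km = 2.459×10⁷ m.
Transfer ellipse a_t = (r₁ + r₂)/2 = 1.591×10⁷ m.
At r₁: circular v_c1 = √(μ/r₁) = 2852 m/s; transfer-periapsis v_p = √[μ(2/r₁ − 1/a_t)] = 3545 m/s.
Δv₁ = v_p − v_c1 = 693.6 m/s.
At r₂: circular v_c2 = √(μ/r₂) = 1546 m/s; transfer-apoapsis v_a = √[μ(2/r₂ − 1/a_t)] = 1042 m/s.
Δv₂ = v_c2 − v_a = 503.9 m/s.
Total Δv = Δv₁ + Δv₂ = 1197 m/s.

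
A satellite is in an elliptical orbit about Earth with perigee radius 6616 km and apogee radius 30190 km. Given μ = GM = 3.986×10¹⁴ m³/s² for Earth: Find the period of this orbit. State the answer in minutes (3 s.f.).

Semi-major axis a = (r_p + r_a)/2 = (6616.0 + 30190)/2 = 18403 km = 1.840×10⁷ m.
By Kepler's third law T = 2π√(a³/μ) = 2π × 3.954×10³ = 2.485×10⁴ s.
= 414.1 minutes.

T ≈ 414 minutes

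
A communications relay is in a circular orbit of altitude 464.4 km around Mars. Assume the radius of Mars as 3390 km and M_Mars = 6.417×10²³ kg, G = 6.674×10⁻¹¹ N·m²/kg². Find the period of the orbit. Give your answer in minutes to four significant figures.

μ = GM = 6.674×10⁻¹¹ × 6.417×10²³ = 4.283×10¹³ m³/s².
r = 3390 + 464.4 = 3854.4 km = 3.8544×10⁶ m.
Kepler's third law: T = 2π√(r³/μ) = 2π√((3.854×10⁶)³ / 4.283×10¹³).
r³/μ = 1.337×10⁶ s², so T = 2π × 1.156×10³ = 7.265×10³ s.
Converting: 7.265×10³ s ÷ 60.00 = 121.1 minutes.

T ≈ 121.1 minutes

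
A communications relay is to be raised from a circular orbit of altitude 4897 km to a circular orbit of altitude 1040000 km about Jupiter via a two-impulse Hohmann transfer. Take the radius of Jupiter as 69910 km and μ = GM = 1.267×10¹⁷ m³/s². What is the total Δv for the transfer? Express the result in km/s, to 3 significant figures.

r₁ = 69910 + 4897 = 74807 km = 7.4807×10⁷ m.
r₂ = 69910 + 1040000 = 1109900 km = 1.1099×10⁹ m.
Transfer ellipse a_t = (r₁ + r₂)/2 = 5.924×10⁸ m.
At r₁: circular v_c1 = √(μ/r₁) = 41150 m/s; transfer-perijove v_p = √[μ(2/r₁ − 1/a_t)] = 56330 m/s.
Δv₁ = v_p − v_c1 = 15180 m/s.
At r₂: circular v_c2 = √(μ/r₂) = 10680 m/s; transfer-apojove v_a = √[μ(2/r₂ − 1/a_t)] = 3797 m/s.
Δv₂ = v_c2 − v_a = 6887 m/s.
Total Δv = Δv₁ + Δv₂ = 22070 m/s = 22.07 km/s.

Δv_total ≈ 22.1 km/s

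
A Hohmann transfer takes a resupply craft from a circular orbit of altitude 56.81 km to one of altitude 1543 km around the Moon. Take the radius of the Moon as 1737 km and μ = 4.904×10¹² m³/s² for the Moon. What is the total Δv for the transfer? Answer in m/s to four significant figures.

r₁ = 1737 + 56.81 = 1793.8 km = 1.7938×10⁶ m.
r₂ = 1737 + 1543 = 3280.0 km = 3.2800×10⁶ m.
Transfer ellipse a_t = (r₁ + r₂)/2 = 2.537×10⁶ m.
At r₁: circular v_c1 = √(μ/r₁) = 1653 m/s; transfer-perilune v_p = √[μ(2/r₁ − 1/a_t)] = 1880 m/s.
Δv₁ = v_p − v_c1 = 226.6 m/s.
At r₂: circular v_c2 = √(μ/r₂) = 1223 m/s; transfer-apolune v_a = √[μ(2/r₂ − 1/a_t)] = 1028 m/s.
Δv₂ = v_c2 − v_a = 194.6 m/s.
Total Δv = Δv₁ + Δv₂ = 421.2 m/s.

Δv_total ≈ 421.2 m/s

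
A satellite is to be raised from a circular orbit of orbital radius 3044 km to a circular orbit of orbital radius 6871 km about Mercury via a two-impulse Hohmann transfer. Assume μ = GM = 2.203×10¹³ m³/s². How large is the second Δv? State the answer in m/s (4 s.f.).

Δv ≈ 387.5 m/s

r₁ = 3044 km = 3.044×10⁶ m.
r₂ = 6871 km = 6.871×10⁶ m.
Transfer ellipse a_t = (r₁ + r₂)/2 = 4.958×10⁶ m.
At r₁: circular v_c1 = √(μ/r₁) = 2690 m/s; transfer-periherm v_p = √[μ(2/r₁ − 1/a_t)] = 3167 m/s.
At r₂: circular v_c2 = √(μ/r₂) = 1791 m/s; transfer-apoherm v_a = √[μ(2/r₂ − 1/a_t)] = 1403 m/s.
Δv₂ = v_c2 − v_a = 387.5 m/s.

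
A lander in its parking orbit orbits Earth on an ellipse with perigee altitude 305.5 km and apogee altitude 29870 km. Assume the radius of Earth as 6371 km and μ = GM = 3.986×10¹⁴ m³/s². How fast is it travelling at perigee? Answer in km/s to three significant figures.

v ≈ 10.0 km/s

r_p = 6371 + 305.5 = 6676.5 km = 6.6765×10⁶ m.
r_a = 6371 + 29870 = 36241 km = 3.6241×10⁷ m.
Semi-major axis a = (r_p + r_a)/2 = 21459 km = 2.146×10⁷ m.
Vis-viva: v² = μ(2/r − 1/a) = 3.986×10¹⁴ × (2.996×10⁻⁷ − 4.660×10⁻⁸) = 1.008×10⁸ m²/s².
v = 10040 m/s = 10.04 km/s.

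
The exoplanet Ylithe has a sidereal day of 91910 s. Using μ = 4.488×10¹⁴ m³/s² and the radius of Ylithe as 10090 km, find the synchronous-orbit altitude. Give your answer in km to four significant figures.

A synchronous orbit has period T, so by Kepler's third law a = (μT²/4π²)^(1/3).
μT²/4π² = 4.488×10¹⁴ × (9.191×10⁴)² / 39.48 = 9.603×10²² m³.
a = 4.579×10⁷ m = 45794 km.
Altitude h = a − R = 45794 − 10090 = 35704 km.

h_sync ≈ 35700 km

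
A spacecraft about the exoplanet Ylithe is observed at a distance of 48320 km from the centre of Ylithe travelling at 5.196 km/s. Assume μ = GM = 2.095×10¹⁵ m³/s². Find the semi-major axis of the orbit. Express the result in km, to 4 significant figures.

r = 4.832×10⁷ m.
Specific orbital energy ε = v²/2 − μ/r = (5196)²/2 − 2.095×10¹⁵/4.832×10⁷ = -2.986×10⁷ J/kg.
Since ε = −μ/(2a), a = −μ/(2ε) = 3.508×10⁷ m = 35083 km.

a ≈ 35080 km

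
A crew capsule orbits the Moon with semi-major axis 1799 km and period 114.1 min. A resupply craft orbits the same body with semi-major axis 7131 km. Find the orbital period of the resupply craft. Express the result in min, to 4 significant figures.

T₂ ≈ 900.5 min

Kepler's third law: T² ∝ a³, so T₂ = T₁ (a₂/a₁)^(3/2).
a₂/a₁ = 3.964, (a₂/a₁)^(3/2) = 7.892.
T₂ = 114.1 × 7.892 = 900.5 min.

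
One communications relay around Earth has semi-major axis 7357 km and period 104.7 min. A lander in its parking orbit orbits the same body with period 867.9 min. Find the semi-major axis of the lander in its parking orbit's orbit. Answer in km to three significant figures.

Kepler's third law: a³ ∝ T², so a₂ = a₁ (T₂/T₁)^(2/3).
T₂/T₁ = 8.289, (T₂/T₁)^(2/3) = 4.096.
a₂ = 7357 × 4.096 = 30130 km.

a₂ ≈ 30100 km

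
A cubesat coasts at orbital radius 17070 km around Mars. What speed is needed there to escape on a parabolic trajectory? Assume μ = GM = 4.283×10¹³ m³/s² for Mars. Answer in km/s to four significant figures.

v_esc ≈ 2.240 km/s

r = 17070 km = 1.707×10⁷ m.
Escape speed v_esc = √(2μ/r) = √(2 × 4.283×10¹³ / 1.707×10⁷) = √(5.018×10⁶) = 2240 m/s.
= 2.240 km/s.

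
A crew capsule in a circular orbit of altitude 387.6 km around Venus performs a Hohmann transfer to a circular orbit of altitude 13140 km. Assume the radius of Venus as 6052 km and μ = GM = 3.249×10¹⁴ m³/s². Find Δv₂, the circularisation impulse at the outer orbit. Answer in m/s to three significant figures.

Δv ≈ 1200 m/s

r₁ = 6052 + 387.6 = 6439.6 km = 6.4396×10⁶ m.
r₂ = 6052 + 13140 = 19192 km = 1.9192×10⁷ m.
Transfer ellipse a_t = (r₁ + r₂)/2 = 1.282×10⁷ m.
At r₁: circular v_c1 = √(μ/r₁) = 7103 m/s; transfer-periapsis v_p = √[μ(2/r₁ − 1/a_t)] = 8692 m/s.
At r₂: circular v_c2 = √(μ/r₂) = 4114 m/s; transfer-apoapsis v_a = √[μ(2/r₂ − 1/a_t)] = 2917 m/s.
Δv₂ = v_c2 − v_a = 1198 m/s.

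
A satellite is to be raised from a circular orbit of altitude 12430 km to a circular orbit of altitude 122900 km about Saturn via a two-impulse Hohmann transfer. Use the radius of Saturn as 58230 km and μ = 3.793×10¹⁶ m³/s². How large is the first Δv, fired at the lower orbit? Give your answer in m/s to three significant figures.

r₁ = 58230 + 12430 = 70660 km = 7.0660×10⁷ m.
r₂ = 58230 + 122900 = 181130 km = 1.8113×10⁸ m.
Transfer ellipse a_t = (r₁ + r₂)/2 = 1.259×10⁸ m.
At r₁: circular v_c1 = √(μ/r₁) = 23170 m/s; transfer-perikrone v_p = √[μ(2/r₁ − 1/a_t)] = 27790 m/s.
Δv₁ = v_p − v_c1 = 4622 m/s.

Δv ≈ 4620 m/s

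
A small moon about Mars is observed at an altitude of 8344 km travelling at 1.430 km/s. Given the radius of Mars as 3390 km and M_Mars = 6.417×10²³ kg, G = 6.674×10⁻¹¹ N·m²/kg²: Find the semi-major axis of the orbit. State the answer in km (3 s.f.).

μ = GM = 6.674×10⁻¹¹ × 6.417×10²³ = 4.283×10¹³ m³/s².
r = 3390 + 8344 = 11734 km = 1.173×10⁷ m.
Vis-viva rearranged: 1/a = 2/r − v²/μ = 1.704×10⁻⁷ − 4.775×10⁻⁸ = 1.227×10⁻⁷ m⁻¹.
a = 8.150×10⁶ m = 8150.2 km.

a ≈ 8150 km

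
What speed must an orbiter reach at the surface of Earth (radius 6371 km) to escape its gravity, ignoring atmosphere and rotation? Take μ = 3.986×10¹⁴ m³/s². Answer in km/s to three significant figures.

v_esc ≈ 11.2 km/s

r = R = 6.371×10⁶ m.
Escape speed v_esc = √(2μ/r) = √(2 × 3.986×10¹⁴ / 6.371×10⁶) = √(1.251×10⁸) = 11190 m/s.
= 11.19 km/s.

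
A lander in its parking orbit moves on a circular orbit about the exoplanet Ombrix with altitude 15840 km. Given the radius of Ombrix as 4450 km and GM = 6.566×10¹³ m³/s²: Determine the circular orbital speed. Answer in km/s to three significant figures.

r = 4450 + 15840 = 20290 km = 2.0290×10⁷ m.
For a circular orbit v = √(μ/r) = √(6.566×10¹³ / 2.029×10⁷) = √(3.236×10⁶) = 1799 m/s.
That is 1.799 km/s.

v ≈ 1.80 km/s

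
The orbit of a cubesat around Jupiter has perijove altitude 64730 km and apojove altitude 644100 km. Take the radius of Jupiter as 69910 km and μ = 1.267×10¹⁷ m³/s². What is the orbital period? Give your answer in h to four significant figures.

r_p = 69910 + 64730 = 134640 km = 1.3464×10⁸ m.
r_a = 69910 + 644100 = 714010 km = 7.1401×10⁸ m.
Semi-major axis a = (r_p + r_a)/2 = (1.3464×10⁵ + 7.1401×10⁵)/2 = 4.2432×10⁵ km = 4.243×10⁸ m.
By Kepler's third law T = 2π√(a³/μ) = 2π × 2.456×10⁴ = 1.543×10⁵ s.
= 42.86 h.

T ≈ 42.86 h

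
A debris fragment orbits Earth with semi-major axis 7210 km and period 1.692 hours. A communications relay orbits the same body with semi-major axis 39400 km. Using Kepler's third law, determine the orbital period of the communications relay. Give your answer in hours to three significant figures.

Kepler's third law: T² ∝ a³, so T₂ = T₁ (a₂/a₁)^(3/2).
a₂/a₁ = 5.465, (a₂/a₁)^(3/2) = 12.77.
T₂ = 1.692 × 12.77 = 21.61 hours.

T₂ ≈ 21.6 hours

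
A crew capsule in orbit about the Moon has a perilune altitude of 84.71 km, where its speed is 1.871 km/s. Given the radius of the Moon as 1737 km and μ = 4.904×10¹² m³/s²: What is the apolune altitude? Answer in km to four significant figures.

r_p = 1737 + 84.71 = 1821.7 km = 1.822×10⁶ m.
Specific energy ε = v²/2 − μ/r = -9.417×10⁵ J/kg, so a = −μ/(2ε) = 2.604×10⁶ m.
The apsides satisfy r_p + r_a = 2a, so the apolune radius is 2a − r_p = 3.386×10⁶ m = 3386.1 km.
Apolune altitude = 3386.1 − 1737 = 1649.1 km.

apolune altitude ≈ 1649 km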